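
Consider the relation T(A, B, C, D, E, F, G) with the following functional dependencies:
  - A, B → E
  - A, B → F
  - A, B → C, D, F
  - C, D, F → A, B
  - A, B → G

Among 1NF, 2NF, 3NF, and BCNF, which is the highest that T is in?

BCNF

Candidate keys: {A, B}, {C, D, F}. Prime attributes: {A, B, C, D, F}.
Every FD has a superkey on the left, so the relation is in BCNF.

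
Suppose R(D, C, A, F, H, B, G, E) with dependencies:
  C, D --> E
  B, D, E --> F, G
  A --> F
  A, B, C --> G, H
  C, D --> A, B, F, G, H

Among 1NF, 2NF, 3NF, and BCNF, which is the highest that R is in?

Candidate key: {C, D}. Prime attributes: {C, D}.
B, D, E --> F, G: {B, D, E}⁺ = {B, D, E, F, G}, which is not all of the attributes, so the left side is not a superkey — BCNF is violated.
Because {F, G} are non-prime and the left side of B, D, E --> F, G is not a superkey, the relation is not in 3NF.
No proper subset of a key has a non-prime attribute in its closure, so there is no partial dependency; 2NF holds.

2NF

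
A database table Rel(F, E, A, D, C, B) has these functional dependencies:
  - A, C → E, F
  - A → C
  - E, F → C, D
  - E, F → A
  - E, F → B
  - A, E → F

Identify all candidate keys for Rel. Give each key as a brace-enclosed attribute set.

{A}, {E, F}

{A}⁺ = {A, B, C, D, E, F} — all of the relation — so {A} is a candidate key.
{E, F}⁺ = {A, B, C, D, E, F} — all of the relation — so {E, F} is a candidate key.
These are minimal and exhaustive — every other superkey contains one of them.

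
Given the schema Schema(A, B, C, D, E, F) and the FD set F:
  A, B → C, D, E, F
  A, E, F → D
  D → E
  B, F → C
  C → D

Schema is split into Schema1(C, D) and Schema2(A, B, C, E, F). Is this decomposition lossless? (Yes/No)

Yes

The shared attributes are {C} and {C}⁺ = {C, D, E}.
Schema1 is contained in that closure, so Schema1 ∩ Schema2 → Schema1 holds and the join is lossless.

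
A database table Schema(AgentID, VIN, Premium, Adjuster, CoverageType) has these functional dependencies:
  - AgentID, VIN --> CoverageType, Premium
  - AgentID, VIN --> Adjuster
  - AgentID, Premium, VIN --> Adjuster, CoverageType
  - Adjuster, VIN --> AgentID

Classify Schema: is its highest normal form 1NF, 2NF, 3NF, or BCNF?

Candidate keys: {Adjuster, VIN}, {AgentID, VIN}. Prime attributes: {Adjuster, AgentID, VIN}.
Each dependency's left side is a superkey — BCNF holds.

BCNF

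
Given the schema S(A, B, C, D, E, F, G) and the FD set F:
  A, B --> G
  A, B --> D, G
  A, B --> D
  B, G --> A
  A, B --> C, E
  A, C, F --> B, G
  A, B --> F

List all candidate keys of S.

{A, B}, {A, C, F}, {B, G}

{A, B} is a candidate key since {A, B}⁺ = {A, B, C, D, E, F, G} covers every attribute.
{B, G} is a candidate key since {B, G}⁺ = {A, B, C, D, E, F, G} covers every attribute.
{A, C, F} is a candidate key since {A, C, F}⁺ = {A, B, C, D, E, F, G} covers every attribute.
Any other superkey properly contains one of these, so there are no further candidate keys.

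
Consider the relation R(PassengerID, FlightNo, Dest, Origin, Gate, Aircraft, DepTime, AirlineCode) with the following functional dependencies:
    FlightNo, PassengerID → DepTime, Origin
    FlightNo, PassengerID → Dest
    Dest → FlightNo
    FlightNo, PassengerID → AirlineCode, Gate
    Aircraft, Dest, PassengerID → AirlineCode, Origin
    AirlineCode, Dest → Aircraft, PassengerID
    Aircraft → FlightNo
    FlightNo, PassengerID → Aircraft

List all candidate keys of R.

{Aircraft, PassengerID}, {AirlineCode, Dest}, {Dest, PassengerID}, {FlightNo, PassengerID}

{Aircraft, PassengerID}⁺ = {Aircraft, AirlineCode, DepTime, Dest, FlightNo, Gate, Origin, PassengerID} — all of the relation — so {Aircraft, PassengerID} is a candidate key.
{AirlineCode, Dest}⁺ = {Aircraft, AirlineCode, DepTime, Dest, FlightNo, Gate, Origin, PassengerID} — all of the relation — so {AirlineCode, Dest} is a candidate key.
{Dest, PassengerID}⁺ = {Aircraft, AirlineCode, DepTime, Dest, FlightNo, Gate, Origin, PassengerID} — all of the relation — so {Dest, PassengerID} is a candidate key.
{FlightNo, PassengerID}⁺ = {Aircraft, AirlineCode, DepTime, Dest, FlightNo, Gate, Origin, PassengerID} — all of the relation — so {FlightNo, PassengerID} is a candidate key.
These are minimal and exhaustive — every other superkey contains one of them.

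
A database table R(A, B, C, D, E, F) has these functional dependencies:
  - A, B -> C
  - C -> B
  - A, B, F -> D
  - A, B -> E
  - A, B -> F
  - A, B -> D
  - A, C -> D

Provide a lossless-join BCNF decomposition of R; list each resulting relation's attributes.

Candidate keys of the original relation: {A, B}, {A, C}.
Within {A, B, C, D, E, F}: {C}⁺ ∩ {A, B, C, D, E, F} = {B, C}, not the whole set, so C -> B violates BCNF; decompose into {B, C} and {A, C, D, E, F}.
{B, C}: every determinant is a superkey — BCNF.
{A, C, D, E, F}: every determinant is a superkey — BCNF.

{A, C, D, E, F}; {B, C}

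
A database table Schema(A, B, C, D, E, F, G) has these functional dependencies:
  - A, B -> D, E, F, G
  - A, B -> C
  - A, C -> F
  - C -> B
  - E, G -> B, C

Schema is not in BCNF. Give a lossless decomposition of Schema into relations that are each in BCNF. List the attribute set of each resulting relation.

{A, D, E, F, G}; {B, C}; {C, E, G}

Candidate keys of the original relation: {A, B}, {A, C}, {A, E, G}.
Within {A, B, C, D, E, F, G}: {C}⁺ ∩ {A, B, C, D, E, F, G} = {B, C}, not the whole set, so C -> B violates BCNF; decompose into {B, C} and {A, C, D, E, F, G}.
{B, C} is in BCNF.
Within {A, C, D, E, F, G}: {E, G}⁺ ∩ {A, C, D, E, F, G} = {C, E, G}, not the whole set, so E, G -> C violates BCNF; decompose into {C, E, G} and {A, D, E, F, G}.
{C, E, G} is in BCNF.
{A, D, E, F, G} is in BCNF.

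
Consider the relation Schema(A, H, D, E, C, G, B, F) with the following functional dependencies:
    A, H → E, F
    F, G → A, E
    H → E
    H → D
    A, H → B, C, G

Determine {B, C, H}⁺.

Start with {B, C, H}.
H → E applies; add {E} → now {B, C, E, H}.
H → D applies; add {D} → now {B, C, D, E, H}.
No further FD applies.

{B, C, D, E, H}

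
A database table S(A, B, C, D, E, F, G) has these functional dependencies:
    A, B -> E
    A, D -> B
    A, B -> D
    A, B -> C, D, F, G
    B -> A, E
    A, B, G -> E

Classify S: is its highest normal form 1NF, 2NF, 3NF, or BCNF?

Candidate keys: {A, D}, {B}. Prime attributes: {A, B, D}.
The left-hand side of every FD is a superkey, so BCNF is satisfied.

BCNF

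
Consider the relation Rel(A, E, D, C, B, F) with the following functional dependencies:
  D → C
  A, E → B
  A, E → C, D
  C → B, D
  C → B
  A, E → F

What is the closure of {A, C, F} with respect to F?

Start with {A, C, F}.
C → B, D applies; add {B, D} → now {A, B, C, D, F}.
No further FD applies.

{A, B, C, D, F}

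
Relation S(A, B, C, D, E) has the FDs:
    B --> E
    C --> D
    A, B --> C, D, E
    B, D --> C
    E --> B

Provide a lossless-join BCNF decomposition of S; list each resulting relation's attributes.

Candidate keys of the original relation: {A, B}, {A, E}.
{A, B, C, D, E}: {B} determines {B, E} here but is not a superkey — split on B --> E, giving {B, E} and {A, B, C, D}.
{B, E} has no BCNF violation.
{A, B, C, D}: {C} determines {C, D} here but is not a superkey — split on C --> D, giving {C, D} and {A, B, C}.
{C, D} has no BCNF violation.
{A, B, C} has no BCNF violation.

{A, B, C}; {B, E}; {C, D}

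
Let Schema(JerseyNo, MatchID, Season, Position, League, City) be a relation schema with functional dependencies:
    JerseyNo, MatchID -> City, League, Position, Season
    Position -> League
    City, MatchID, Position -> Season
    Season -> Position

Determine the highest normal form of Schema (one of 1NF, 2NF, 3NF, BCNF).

Candidate key: {JerseyNo, MatchID}. Prime attributes: {JerseyNo, MatchID}.
Position -> League breaks BCNF: {Position}⁺ = {League, Position}, so {Position} is not a superkey.
Position -> League determines the non-prime attribute {League} from a non-superkey — 3NF is violated.
Checking every proper subset of each key, none determines a non-prime attribute — 2NF is satisfied.

2NF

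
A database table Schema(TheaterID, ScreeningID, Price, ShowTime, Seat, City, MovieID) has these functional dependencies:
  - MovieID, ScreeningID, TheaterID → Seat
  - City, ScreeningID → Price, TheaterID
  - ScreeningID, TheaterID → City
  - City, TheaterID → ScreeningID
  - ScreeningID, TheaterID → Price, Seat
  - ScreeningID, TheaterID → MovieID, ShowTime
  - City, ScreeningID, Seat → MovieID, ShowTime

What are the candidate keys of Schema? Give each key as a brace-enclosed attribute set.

{City, ScreeningID}⁺ = {City, MovieID, Price, ScreeningID, Seat, ShowTime, TheaterID} — all of the relation — so {City, ScreeningID} is a candidate key.
{City, TheaterID}⁺ = {City, MovieID, Price, ScreeningID, Seat, ShowTime, TheaterID} — all of the relation — so {City, TheaterID} is a candidate key.
{ScreeningID, TheaterID}⁺ = {City, MovieID, Price, ScreeningID, Seat, ShowTime, TheaterID} — all of the relation — so {ScreeningID, TheaterID} is a candidate key.
These are minimal and exhaustive — every other superkey contains one of them.

{City, ScreeningID}, {City, TheaterID}, {ScreeningID, TheaterID}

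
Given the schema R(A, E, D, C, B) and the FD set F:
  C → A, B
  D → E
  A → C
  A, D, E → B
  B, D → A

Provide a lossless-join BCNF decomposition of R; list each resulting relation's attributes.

Candidate keys of the original relation: {A, D}, {B, D}, {C, D}.
{A, B, C, D, E}: {C} determines {A, B, C} here but is not a superkey — split on C → A, B, giving {A, B, C} and {C, D, E}.
{A, B, C} has no BCNF violation.
{C, D, E}: {D} determines {D, E} here but is not a superkey — split on D → E, giving {D, E} and {C, D}.
{D, E} has no BCNF violation.
{C, D} has no BCNF violation.

{A, B, C}; {C, D}; {D, E}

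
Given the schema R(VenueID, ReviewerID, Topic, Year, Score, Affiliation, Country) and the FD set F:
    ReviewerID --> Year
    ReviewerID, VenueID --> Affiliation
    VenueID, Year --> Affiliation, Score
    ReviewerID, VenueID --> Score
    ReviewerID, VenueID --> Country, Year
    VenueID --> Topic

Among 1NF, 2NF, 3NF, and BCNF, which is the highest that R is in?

1NF

Candidate key: {ReviewerID, VenueID}. Prime attributes: {ReviewerID, VenueID}.
ReviewerID --> Year: {ReviewerID}⁺ = {ReviewerID, Year}, which is not all of the attributes, so the left side is not a superkey — BCNF is violated.
ReviewerID --> Year determines the non-prime attribute {Year} from a non-superkey — 3NF is violated.
{ReviewerID} is a proper subset of the key {ReviewerID, VenueID}, and {ReviewerID}⁺ contains the non-prime attribute {Year} — a partial dependency, so 2NF is violated.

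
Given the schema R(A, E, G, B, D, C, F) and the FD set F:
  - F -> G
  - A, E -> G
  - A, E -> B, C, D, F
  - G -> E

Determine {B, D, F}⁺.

Start with {B, D, F}.
F -> G applies; add {G} → now {B, D, F, G}.
G -> E applies; add {E} → now {B, D, E, F, G}.
No further FD applies.

{B, D, E, F, G}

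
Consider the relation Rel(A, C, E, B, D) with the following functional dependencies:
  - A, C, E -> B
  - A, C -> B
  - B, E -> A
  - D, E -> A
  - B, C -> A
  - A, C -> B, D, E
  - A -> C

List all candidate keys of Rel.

{A}, {B, C}, {B, E}, {D, E}

{A} is a candidate key since {A}⁺ = {A, B, C, D, E} covers every attribute.
{B, C} is a candidate key since {B, C}⁺ = {A, B, C, D, E} covers every attribute.
{B, E} is a candidate key since {B, E}⁺ = {A, B, C, D, E} covers every attribute.
{D, E} is a candidate key since {D, E}⁺ = {A, B, C, D, E} covers every attribute.
These are minimal and exhaustive — every other superkey contains one of them.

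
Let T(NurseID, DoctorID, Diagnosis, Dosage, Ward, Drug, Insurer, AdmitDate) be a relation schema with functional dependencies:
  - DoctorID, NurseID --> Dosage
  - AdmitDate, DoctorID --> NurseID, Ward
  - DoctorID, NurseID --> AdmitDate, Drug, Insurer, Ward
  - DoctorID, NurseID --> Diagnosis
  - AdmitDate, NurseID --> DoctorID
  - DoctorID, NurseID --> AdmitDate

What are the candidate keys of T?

{AdmitDate, DoctorID}, {AdmitDate, NurseID}, {DoctorID, NurseID}

Closure of {AdmitDate, DoctorID} is {AdmitDate, Diagnosis, DoctorID, Dosage, Drug, Insurer, NurseID, Ward}, the whole schema; {AdmitDate, DoctorID} is a candidate key.
Closure of {AdmitDate, NurseID} is {AdmitDate, Diagnosis, DoctorID, Dosage, Drug, Insurer, NurseID, Ward}, the whole schema; {AdmitDate, NurseID} is a candidate key.
Closure of {DoctorID, NurseID} is {AdmitDate, Diagnosis, DoctorID, Dosage, Drug, Insurer, NurseID, Ward}, the whole schema; {DoctorID, NurseID} is a candidate key.
Any other superkey properly contains one of these, so there are no further candidate keys.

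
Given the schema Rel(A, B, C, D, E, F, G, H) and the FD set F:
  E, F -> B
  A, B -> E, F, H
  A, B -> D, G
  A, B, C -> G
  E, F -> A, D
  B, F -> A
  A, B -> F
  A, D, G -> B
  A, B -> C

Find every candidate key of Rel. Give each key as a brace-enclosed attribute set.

Closure of {A, B} is {A, B, C, D, E, F, G, H}, the whole schema; {A, B} is a candidate key.
Closure of {B, F} is {A, B, C, D, E, F, G, H}, the whole schema; {B, F} is a candidate key.
Closure of {E, F} is {A, B, C, D, E, F, G, H}, the whole schema; {E, F} is a candidate key.
Closure of {A, D, G} is {A, B, C, D, E, F, G, H}, the whole schema; {A, D, G} is a candidate key.
These are minimal and exhaustive — every other superkey contains one of them.

{A, B}, {A, D, G}, {B, F}, {E, F}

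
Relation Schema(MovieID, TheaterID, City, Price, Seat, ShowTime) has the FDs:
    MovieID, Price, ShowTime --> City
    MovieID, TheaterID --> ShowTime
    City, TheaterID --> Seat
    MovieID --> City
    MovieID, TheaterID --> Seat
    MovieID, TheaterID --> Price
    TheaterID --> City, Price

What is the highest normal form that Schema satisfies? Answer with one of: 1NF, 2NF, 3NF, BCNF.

Candidate key: {MovieID, TheaterID}. Prime attributes: {MovieID, TheaterID}.
For MovieID, Price, ShowTime --> City we have {MovieID, Price, ShowTime}⁺ = {City, MovieID, Price, ShowTime}; {MovieID, Price, ShowTime} is not a superkey, so BCNF fails.
MovieID, Price, ShowTime --> City determines the non-prime attribute {City} from a non-superkey — 3NF is violated.
Since {MovieID} ⊂ {MovieID, TheaterID} and {MovieID}⁺ ⊇ {City} with {City} non-prime, there is a partial dependency; 2NF fails.

1NF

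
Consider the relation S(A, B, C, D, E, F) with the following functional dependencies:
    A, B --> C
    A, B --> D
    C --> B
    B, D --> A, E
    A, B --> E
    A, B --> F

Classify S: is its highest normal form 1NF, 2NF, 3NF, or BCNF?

3NF

Candidate keys: {A, B}, {A, C}, {B, D}, {C, D}. Prime attributes: {A, B, C, D}.
For C --> B we have {C}⁺ = {B, C}; {C} is not a superkey, so BCNF fails.
Its right-hand attributes {B} are all prime, as are those of every other non-superkey FD — the relation is in 3NF.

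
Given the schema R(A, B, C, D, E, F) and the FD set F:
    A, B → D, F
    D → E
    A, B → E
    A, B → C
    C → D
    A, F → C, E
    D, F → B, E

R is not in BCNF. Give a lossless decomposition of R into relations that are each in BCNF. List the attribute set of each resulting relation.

{A, C, F}; {B, C, F}; {C, D}; {D, E}

Candidate keys of the original relation: {A, B}, {A, F}.
{A, B, C, D, E, F}: {D} determines {D, E} here but is not a superkey — split on D → E, giving {D, E} and {A, B, C, D, F}.
{D, E} has no BCNF violation.
{A, B, C, D, F}: {C} determines {C, D} here but is not a superkey — split on C → D, giving {C, D} and {A, B, C, F}.
{C, D} has no BCNF violation.
{A, B, C, F}: {C, F} determines {B, C, F} here but is not a superkey — split on C, F → B, giving {B, C, F} and {A, C, F}.
{B, C, F} has no BCNF violation.
{A, C, F} has no BCNF violation.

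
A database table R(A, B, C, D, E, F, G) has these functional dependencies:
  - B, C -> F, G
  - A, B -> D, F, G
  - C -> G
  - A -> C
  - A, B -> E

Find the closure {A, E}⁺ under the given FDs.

Start with {A, E}.
A -> C applies; add {C} → now {A, C, E}.
C -> G applies; add {G} → now {A, C, E, G}.
No further FD applies.

{A, C, E, G}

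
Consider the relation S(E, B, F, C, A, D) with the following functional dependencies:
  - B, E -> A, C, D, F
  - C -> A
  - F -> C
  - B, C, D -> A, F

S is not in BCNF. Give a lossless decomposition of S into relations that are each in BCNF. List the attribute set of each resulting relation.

Candidate key of the original relation: {B, E}.
Within {A, B, C, D, E, F}: {C}⁺ ∩ {A, B, C, D, E, F} = {A, C}, not the whole set, so C -> A violates BCNF; decompose into {A, C} and {B, C, D, E, F}.
{A, C} has no BCNF violation.
Within {B, C, D, E, F}: {F}⁺ ∩ {B, C, D, E, F} = {C, F}, not the whole set, so F -> C violates BCNF; decompose into {C, F} and {B, D, E, F}.
{C, F} has no BCNF violation.
{B, D, E, F} has no BCNF violation.

{A, C}; {B, D, E, F}; {C, F}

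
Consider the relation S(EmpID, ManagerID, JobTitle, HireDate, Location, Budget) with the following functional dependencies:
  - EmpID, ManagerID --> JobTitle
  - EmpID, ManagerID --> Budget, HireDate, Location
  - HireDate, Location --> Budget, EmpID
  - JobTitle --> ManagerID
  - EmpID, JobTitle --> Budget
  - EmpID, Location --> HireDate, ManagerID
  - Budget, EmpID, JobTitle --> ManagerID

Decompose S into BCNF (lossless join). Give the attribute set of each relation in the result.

{Budget, EmpID, HireDate, JobTitle, Location}; {JobTitle, ManagerID}

Candidate keys of the original relation: {EmpID, JobTitle}, {EmpID, Location}, {EmpID, ManagerID}, {HireDate, Location}.
Within {Budget, EmpID, HireDate, JobTitle, Location, ManagerID}: {JobTitle}⁺ ∩ {Budget, EmpID, HireDate, JobTitle, Location, ManagerID} = {JobTitle, ManagerID}, not the whole set, so JobTitle --> ManagerID violates BCNF; decompose into {JobTitle, ManagerID} and {Budget, EmpID, HireDate, JobTitle, Location}.
{JobTitle, ManagerID} is in BCNF.
{Budget, EmpID, HireDate, JobTitle, Location} is in BCNF.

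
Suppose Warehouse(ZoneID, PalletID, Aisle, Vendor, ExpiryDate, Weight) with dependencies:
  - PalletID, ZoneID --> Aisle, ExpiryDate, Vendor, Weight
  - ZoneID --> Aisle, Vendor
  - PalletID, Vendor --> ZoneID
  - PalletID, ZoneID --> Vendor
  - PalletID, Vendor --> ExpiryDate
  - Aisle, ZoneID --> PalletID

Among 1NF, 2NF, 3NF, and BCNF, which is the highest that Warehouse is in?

Candidate keys: {PalletID, Vendor}, {ZoneID}. Prime attributes: {PalletID, Vendor, ZoneID}.
Each dependency's left side is a superkey — BCNF holds.

BCNF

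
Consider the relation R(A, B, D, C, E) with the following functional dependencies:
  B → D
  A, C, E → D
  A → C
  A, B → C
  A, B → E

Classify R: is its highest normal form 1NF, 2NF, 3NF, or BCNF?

1NF

Candidate key: {A, B}. Prime attributes: {A, B}.
B → D: {B}⁺ = {B, D}, which is not all of the attributes, so the left side is not a superkey — BCNF is violated.
B → D has non-prime {D} on the right and a non-superkey on the left, so 3NF fails.
Since {A} ⊂ {A, B} and {A}⁺ ⊇ {C} with {C} non-prime, there is a partial dependency; 2NF fails.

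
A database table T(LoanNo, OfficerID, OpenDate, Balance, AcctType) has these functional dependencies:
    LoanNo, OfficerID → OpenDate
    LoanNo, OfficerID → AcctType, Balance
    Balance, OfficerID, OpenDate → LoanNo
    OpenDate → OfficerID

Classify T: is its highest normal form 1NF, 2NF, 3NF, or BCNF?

Candidate keys: {Balance, OpenDate}, {LoanNo, OfficerID}, {LoanNo, OpenDate}. Prime attributes: {Balance, LoanNo, OfficerID, OpenDate}.
OpenDate → OfficerID breaks BCNF: {OpenDate}⁺ = {OfficerID, OpenDate}, so {OpenDate} is not a superkey.
Its right-hand attributes {OfficerID} are all prime, as are those of every other non-superkey FD — the relation is in 3NF.

3NF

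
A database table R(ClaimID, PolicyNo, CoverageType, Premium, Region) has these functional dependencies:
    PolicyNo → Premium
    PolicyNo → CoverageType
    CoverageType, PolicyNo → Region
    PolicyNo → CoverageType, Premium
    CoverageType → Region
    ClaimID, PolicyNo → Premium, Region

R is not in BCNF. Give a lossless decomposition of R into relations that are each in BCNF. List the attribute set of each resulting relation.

Candidate key of the original relation: {ClaimID, PolicyNo}.
Within {ClaimID, CoverageType, PolicyNo, Premium, Region}: {PolicyNo}⁺ ∩ {ClaimID, CoverageType, PolicyNo, Premium, Region} = {CoverageType, PolicyNo, Premium, Region}, not the whole set, so PolicyNo → CoverageType, Premium, Region violates BCNF; decompose into {CoverageType, PolicyNo, Premium, Region} and {ClaimID, PolicyNo}.
Within {CoverageType, PolicyNo, Premium, Region}: {CoverageType}⁺ ∩ {CoverageType, PolicyNo, Premium, Region} = {CoverageType, Region}, not the whole set, so CoverageType → Region violates BCNF; decompose into {CoverageType, Region} and {CoverageType, PolicyNo, Premium}.
{CoverageType, Region} is in BCNF.
{CoverageType, PolicyNo, Premium} is in BCNF.
{ClaimID, PolicyNo} is in BCNF.

{ClaimID, PolicyNo}; {CoverageType, PolicyNo, Premium}; {CoverageType, Region}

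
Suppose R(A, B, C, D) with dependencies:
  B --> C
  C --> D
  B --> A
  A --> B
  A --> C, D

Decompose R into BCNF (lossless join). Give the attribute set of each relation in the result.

Candidate keys of the original relation: {A}, {B}.
{A, B, C, D}: {C} determines {C, D} here but is not a superkey — split on C --> D, giving {C, D} and {A, B, C}.
{C, D} has no BCNF violation.
{A, B, C} has no BCNF violation.

{A, B, C}; {C, D}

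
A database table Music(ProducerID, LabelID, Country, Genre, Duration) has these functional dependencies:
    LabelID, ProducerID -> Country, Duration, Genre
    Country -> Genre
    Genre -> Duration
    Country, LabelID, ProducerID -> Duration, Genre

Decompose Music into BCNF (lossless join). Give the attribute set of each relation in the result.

Candidate key of the original relation: {LabelID, ProducerID}.
In {Country, Duration, Genre, LabelID, ProducerID}, {Country} is not a superkey ({Country}⁺ restricted to this set is {Country, Duration, Genre}), so split on Country -> Duration, Genre into {Country, Duration, Genre} and {Country, LabelID, ProducerID}.
In {Country, Duration, Genre}, {Genre} is not a superkey ({Genre}⁺ restricted to this set is {Duration, Genre}), so split on Genre -> Duration into {Duration, Genre} and {Country, Genre}.
{Duration, Genre} is in BCNF.
{Country, Genre} is in BCNF.
{Country, LabelID, ProducerID} is in BCNF.

{Country, Genre}; {Country, LabelID, ProducerID}; {Duration, Genre}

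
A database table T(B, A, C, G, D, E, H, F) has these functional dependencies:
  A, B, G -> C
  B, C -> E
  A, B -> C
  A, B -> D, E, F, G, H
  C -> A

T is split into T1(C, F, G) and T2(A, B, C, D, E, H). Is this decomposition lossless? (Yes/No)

No

Common attributes: {C}; their closure is {A, C}.
Neither T1 nor T2 is contained in that closure, so the decomposition is lossy.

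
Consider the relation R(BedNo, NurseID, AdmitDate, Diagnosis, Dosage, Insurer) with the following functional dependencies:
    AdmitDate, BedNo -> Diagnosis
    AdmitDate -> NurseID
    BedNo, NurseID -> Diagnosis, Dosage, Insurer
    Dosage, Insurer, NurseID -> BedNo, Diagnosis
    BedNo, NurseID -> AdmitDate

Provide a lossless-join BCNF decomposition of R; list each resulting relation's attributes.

{AdmitDate, BedNo, Diagnosis, Dosage, Insurer}; {AdmitDate, NurseID}

Candidate keys of the original relation: {AdmitDate, BedNo}, {AdmitDate, Dosage, Insurer}, {BedNo, NurseID}, {Dosage, Insurer, NurseID}.
{AdmitDate, BedNo, Diagnosis, Dosage, Insurer, NurseID}: {AdmitDate} determines {AdmitDate, NurseID} here but is not a superkey — split on AdmitDate -> NurseID, giving {AdmitDate, NurseID} and {AdmitDate, BedNo, Diagnosis, Dosage, Insurer}.
{AdmitDate, NurseID} is in BCNF.
{AdmitDate, BedNo, Diagnosis, Dosage, Insurer} is in BCNF.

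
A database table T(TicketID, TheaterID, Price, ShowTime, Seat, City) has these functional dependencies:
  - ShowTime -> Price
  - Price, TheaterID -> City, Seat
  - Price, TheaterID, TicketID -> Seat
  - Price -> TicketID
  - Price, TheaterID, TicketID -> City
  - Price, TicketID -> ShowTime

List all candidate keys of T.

{Price, TheaterID}, {ShowTime, TheaterID}

No FD produces {TheaterID}, so it must be in every candidate key.
Closure of {Price, TheaterID} is {City, Price, Seat, ShowTime, TheaterID, TicketID}, the whole schema; {Price, TheaterID} is a candidate key.
Closure of {ShowTime, TheaterID} is {City, Price, Seat, ShowTime, TheaterID, TicketID}, the whole schema; {ShowTime, TheaterID} is a candidate key.
These are minimal and exhaustive — every other superkey contains one of them.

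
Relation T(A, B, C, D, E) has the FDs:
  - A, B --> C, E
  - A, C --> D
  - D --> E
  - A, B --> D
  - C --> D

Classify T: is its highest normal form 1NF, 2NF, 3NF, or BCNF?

2NF

Candidate key: {A, B}. Prime attributes: {A, B}.
A, C --> D: {A, C}⁺ = {A, C, D, E}, which is not all of the attributes, so the left side is not a superkey — BCNF is violated.
Because {D} is non-prime and the left side of A, C --> D is not a superkey, the relation is not in 3NF.
No proper subset of a key has a non-prime attribute in its closure, so there is no partial dependency; 2NF holds.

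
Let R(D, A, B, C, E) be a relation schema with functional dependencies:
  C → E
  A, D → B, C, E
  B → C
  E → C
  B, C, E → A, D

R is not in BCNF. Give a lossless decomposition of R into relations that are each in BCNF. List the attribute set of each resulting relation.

Candidate keys of the original relation: {A, D}, {B}.
{A, B, C, D, E}: {C} determines {C, E} here but is not a superkey — split on C → E, giving {C, E} and {A, B, C, D}.
{C, E} has no BCNF violation.
{A, B, C, D} has no BCNF violation.

{A, B, C, D}; {C, E}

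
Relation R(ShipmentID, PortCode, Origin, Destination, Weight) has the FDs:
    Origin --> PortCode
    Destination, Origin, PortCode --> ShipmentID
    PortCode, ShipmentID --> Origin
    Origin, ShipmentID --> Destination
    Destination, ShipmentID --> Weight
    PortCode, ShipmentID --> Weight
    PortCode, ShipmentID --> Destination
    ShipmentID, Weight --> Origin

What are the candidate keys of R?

{Destination, Origin}⁺ = {Destination, Origin, PortCode, ShipmentID, Weight}, which is every attribute, so {Destination, Origin} is a candidate key.
{Destination, ShipmentID}⁺ = {Destination, Origin, PortCode, ShipmentID, Weight}, which is every attribute, so {Destination, ShipmentID} is a candidate key.
{Origin, ShipmentID}⁺ = {Destination, Origin, PortCode, ShipmentID, Weight}, which is every attribute, so {Origin, ShipmentID} is a candidate key.
{PortCode, ShipmentID}⁺ = {Destination, Origin, PortCode, ShipmentID, Weight}, which is every attribute, so {PortCode, ShipmentID} is a candidate key.
{ShipmentID, Weight}⁺ = {Destination, Origin, PortCode, ShipmentID, Weight}, which is every attribute, so {ShipmentID, Weight} is a candidate key.
No proper subset of any of these is a key, and no other minimal superkey exists.

{Destination, Origin}, {Destination, ShipmentID}, {Origin, ShipmentID}, {PortCode, ShipmentID}, {ShipmentID, Weight}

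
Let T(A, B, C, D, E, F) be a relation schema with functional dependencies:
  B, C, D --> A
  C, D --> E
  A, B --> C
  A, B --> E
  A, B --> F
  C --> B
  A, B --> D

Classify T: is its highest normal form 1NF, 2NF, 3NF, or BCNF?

3NF

Candidate keys: {A, B}, {A, C}, {C, D}. Prime attributes: {A, B, C, D}.
For C --> B we have {C}⁺ = {B, C}; {C} is not a superkey, so BCNF fails.
But every attribute on its right side ({B}) is prime, and the same holds for every other non-superkey FD, so 3NF still holds.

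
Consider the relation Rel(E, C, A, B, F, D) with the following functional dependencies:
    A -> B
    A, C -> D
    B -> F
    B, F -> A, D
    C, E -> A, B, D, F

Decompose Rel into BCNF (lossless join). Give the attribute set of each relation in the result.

{A, B, D, F}; {A, C, E}

Candidate key of the original relation: {C, E}.
In {A, B, C, D, E, F}, {A} is not a superkey ({A}⁺ restricted to this set is {A, B, D, F}), so split on A -> B, D, F into {A, B, D, F} and {A, C, E}.
{A, B, D, F}: every determinant is a superkey — BCNF.
{A, C, E}: every determinant is a superkey — BCNF.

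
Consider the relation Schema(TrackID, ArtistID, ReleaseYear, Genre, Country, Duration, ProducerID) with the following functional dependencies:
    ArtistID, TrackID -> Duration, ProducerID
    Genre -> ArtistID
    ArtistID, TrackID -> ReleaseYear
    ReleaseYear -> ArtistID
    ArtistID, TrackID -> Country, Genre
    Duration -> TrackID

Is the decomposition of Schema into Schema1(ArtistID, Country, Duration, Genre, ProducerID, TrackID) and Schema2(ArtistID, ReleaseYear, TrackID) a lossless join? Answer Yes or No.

Common attributes: {ArtistID, TrackID}; their closure is {ArtistID, Country, Duration, Genre, ProducerID, ReleaseYear, TrackID}.
Since Schema1 ⊆ {ArtistID, Country, Duration, Genre, ProducerID, ReleaseYear, TrackID}, the intersection is a superkey of Schema1; the decomposition is lossless.

Yes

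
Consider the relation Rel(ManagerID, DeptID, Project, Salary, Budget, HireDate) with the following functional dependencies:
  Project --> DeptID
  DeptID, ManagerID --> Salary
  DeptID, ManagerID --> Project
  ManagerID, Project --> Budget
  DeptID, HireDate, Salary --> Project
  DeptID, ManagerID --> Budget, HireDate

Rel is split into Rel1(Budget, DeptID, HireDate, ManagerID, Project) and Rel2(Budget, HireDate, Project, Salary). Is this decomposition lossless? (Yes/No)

Common attributes: {Budget, HireDate, Project}; their closure is {Budget, DeptID, HireDate, Project}.
Rel1 ⊄ {Budget, DeptID, HireDate, Project} and Rel2 ⊄ {Budget, DeptID, HireDate, Project}, so the split is lossy.

No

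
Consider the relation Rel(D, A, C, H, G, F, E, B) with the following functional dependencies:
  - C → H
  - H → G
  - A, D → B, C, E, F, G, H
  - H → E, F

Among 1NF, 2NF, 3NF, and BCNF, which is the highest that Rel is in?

2NF

Candidate key: {A, D}. Prime attributes: {A, D}.
C → H breaks BCNF: {C}⁺ = {C, E, F, G, H}, so {C} is not a superkey.
C → H determines the non-prime attribute {H} from a non-superkey — 3NF is violated.
No proper subset of a key has a non-prime attribute in its closure, so there is no partial dependency; 2NF holds.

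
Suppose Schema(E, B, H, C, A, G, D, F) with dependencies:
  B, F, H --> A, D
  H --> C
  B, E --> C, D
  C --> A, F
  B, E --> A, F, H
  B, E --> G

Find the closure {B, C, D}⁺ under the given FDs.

{A, B, C, D, F}

Start with {B, C, D}.
C --> A, F applies; add {A, F} → now {A, B, C, D, F}.
No further FD applies.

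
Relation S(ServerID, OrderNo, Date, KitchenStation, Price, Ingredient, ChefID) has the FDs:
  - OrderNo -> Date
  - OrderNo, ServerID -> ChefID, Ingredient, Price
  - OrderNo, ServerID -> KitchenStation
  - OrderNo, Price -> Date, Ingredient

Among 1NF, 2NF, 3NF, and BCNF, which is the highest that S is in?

Candidate key: {OrderNo, ServerID}. Prime attributes: {OrderNo, ServerID}.
For OrderNo -> Date we have {OrderNo}⁺ = {Date, OrderNo}; {OrderNo} is not a superkey, so BCNF fails.
OrderNo -> Date determines the non-prime attribute {Date} from a non-superkey — 3NF is violated.
Since {OrderNo} ⊂ {OrderNo, ServerID} and {OrderNo}⁺ ⊇ {Date} with {Date} non-prime, there is a partial dependency; 2NF fails.

1NF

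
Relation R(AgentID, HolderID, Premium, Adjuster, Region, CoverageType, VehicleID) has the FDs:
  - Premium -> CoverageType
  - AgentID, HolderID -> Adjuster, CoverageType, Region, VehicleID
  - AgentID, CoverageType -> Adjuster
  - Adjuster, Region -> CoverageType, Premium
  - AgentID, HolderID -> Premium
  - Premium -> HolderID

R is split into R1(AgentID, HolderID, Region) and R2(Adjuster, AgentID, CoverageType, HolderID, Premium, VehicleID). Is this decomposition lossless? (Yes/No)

R1 ∩ R2 = {AgentID, HolderID}; its closure under F is {Adjuster, AgentID, CoverageType, HolderID, Premium, Region, VehicleID}.
This includes all of R1, so the common attributes are a superkey of R1 — the join is lossless.

Yes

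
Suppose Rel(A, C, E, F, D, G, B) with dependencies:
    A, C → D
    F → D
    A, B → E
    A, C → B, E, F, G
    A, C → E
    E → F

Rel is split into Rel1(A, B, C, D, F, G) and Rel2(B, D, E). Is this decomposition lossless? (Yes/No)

No

The shared attributes are {B, D} and {B, D}⁺ = {B, D}.
Neither Rel1 nor Rel2 is contained in that closure, so the decomposition is lossy.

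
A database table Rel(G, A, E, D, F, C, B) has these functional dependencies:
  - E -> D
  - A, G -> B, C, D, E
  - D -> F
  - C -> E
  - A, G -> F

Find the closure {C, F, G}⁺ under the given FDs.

Start with {C, F, G}.
C -> E applies; add {E} → now {C, E, F, G}.
E -> D applies; add {D} → now {C, D, E, F, G}.
No further FD applies.

{C, D, E, F, G}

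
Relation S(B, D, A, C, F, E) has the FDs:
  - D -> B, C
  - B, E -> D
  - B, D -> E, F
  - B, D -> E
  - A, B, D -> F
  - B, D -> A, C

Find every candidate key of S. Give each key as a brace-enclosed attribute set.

{B, E}, {D}

{D}⁺ = {A, B, C, D, E, F}, which is every attribute, so {D} is a candidate key.
{B, E}⁺ = {A, B, C, D, E, F}, which is every attribute, so {B, E} is a candidate key.
No proper subset of any of these is a key, and no other minimal superkey exists.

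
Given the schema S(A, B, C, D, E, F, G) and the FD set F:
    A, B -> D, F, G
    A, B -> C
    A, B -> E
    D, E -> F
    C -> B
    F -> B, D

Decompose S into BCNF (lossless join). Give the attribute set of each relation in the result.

{A, C, D, E, G}; {B, D, F}; {E, F}

Candidate keys of the original relation: {A, B}, {A, C}, {A, D, E}, {A, F}.
Within {A, B, C, D, E, F, G}: {D, E}⁺ ∩ {A, B, C, D, E, F, G} = {B, D, E, F}, not the whole set, so D, E -> B, F violates BCNF; decompose into {B, D, E, F} and {A, C, D, E, G}.
Within {B, D, E, F}: {F}⁺ ∩ {B, D, E, F} = {B, D, F}, not the whole set, so F -> B, D violates BCNF; decompose into {B, D, F} and {E, F}.
{B, D, F} has no BCNF violation.
{E, F} has no BCNF violation.
{A, C, D, E, G} has no BCNF violation.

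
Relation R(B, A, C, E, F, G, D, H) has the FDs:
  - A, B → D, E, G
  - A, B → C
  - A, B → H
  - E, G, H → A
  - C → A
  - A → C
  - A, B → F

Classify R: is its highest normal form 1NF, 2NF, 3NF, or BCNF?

Candidate keys: {A, B}, {B, C}, {B, E, G, H}. Prime attributes: {A, B, C, E, G, H}.
E, G, H → A: {E, G, H}⁺ = {A, C, E, G, H}, which is not all of the attributes, so the left side is not a superkey — BCNF is violated.
Since {A} ⊆ prime attributes and every other non-superkey FD also has a prime right side, the schema is in 3NF.

3NF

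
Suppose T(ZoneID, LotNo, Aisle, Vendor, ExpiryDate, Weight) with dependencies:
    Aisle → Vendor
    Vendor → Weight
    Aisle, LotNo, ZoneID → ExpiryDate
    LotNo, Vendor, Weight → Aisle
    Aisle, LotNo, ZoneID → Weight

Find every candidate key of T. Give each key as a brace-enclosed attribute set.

No FD produces {LotNo, ZoneID}, so they must be in every candidate key.
{Aisle, LotNo, ZoneID}⁺ = {Aisle, ExpiryDate, LotNo, Vendor, Weight, ZoneID} — all of the relation — so {Aisle, LotNo, ZoneID} is a candidate key.
{LotNo, Vendor, ZoneID}⁺ = {Aisle, ExpiryDate, LotNo, Vendor, Weight, ZoneID} — all of the relation — so {LotNo, Vendor, ZoneID} is a candidate key.
Any other superkey properly contains one of these, so there are no further candidate keys.

{Aisle, LotNo, ZoneID}, {LotNo, Vendor, ZoneID}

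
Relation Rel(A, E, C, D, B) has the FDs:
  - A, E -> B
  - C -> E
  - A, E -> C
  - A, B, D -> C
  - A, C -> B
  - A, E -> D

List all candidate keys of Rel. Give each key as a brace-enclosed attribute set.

No FD produces {A}, so it must be in every candidate key.
{A, C}⁺ = {A, B, C, D, E}, which is every attribute, so {A, C} is a candidate key.
{A, E}⁺ = {A, B, C, D, E}, which is every attribute, so {A, E} is a candidate key.
{A, B, D}⁺ = {A, B, C, D, E}, which is every attribute, so {A, B, D} is a candidate key.
Any other superkey properly contains one of these, so there are no further candidate keys.

{A, B, D}, {A, C}, {A, E}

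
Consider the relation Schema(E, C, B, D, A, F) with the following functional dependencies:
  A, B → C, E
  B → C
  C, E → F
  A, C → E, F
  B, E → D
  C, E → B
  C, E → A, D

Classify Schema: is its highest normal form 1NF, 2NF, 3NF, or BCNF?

Candidate keys: {A, B}, {A, C}, {B, E}, {C, E}. Prime attributes: {A, B, C, E}.
B → C breaks BCNF: {B}⁺ = {B, C}, so {B} is not a superkey.
Its right-hand attributes {C} are all prime, as are those of every other non-superkey FD — the relation is in 3NF.

3NF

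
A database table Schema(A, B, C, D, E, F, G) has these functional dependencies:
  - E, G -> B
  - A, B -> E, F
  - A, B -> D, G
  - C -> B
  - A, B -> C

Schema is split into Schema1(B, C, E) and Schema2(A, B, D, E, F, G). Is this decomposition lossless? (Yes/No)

Common attributes: {B, E}; their closure is {B, E}.
Neither Schema1 nor Schema2 is contained in that closure, so the decomposition is lossy.

No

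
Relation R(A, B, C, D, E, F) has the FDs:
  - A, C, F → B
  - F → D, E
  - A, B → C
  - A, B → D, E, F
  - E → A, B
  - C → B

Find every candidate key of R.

{E} is a candidate key since {E}⁺ = {A, B, C, D, E, F} covers every attribute.
{F} is a candidate key since {F}⁺ = {A, B, C, D, E, F} covers every attribute.
{A, B} is a candidate key since {A, B}⁺ = {A, B, C, D, E, F} covers every attribute.
{A, C} is a candidate key since {A, C}⁺ = {A, B, C, D, E, F} covers every attribute.
No proper subset of any of these is a key, and no other minimal superkey exists.

{A, B}, {A, C}, {E}, {F}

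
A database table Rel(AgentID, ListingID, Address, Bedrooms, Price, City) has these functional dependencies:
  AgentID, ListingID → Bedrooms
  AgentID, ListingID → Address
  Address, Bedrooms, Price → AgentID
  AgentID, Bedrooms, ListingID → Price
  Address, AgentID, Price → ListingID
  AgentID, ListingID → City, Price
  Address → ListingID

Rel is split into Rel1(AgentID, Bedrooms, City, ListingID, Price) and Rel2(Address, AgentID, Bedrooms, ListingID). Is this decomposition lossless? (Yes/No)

The shared attributes are {AgentID, Bedrooms, ListingID} and {AgentID, Bedrooms, ListingID}⁺ = {Address, AgentID, Bedrooms, City, ListingID, Price}.
Rel1 is contained in that closure, so Rel1 ∩ Rel2 → Rel1 holds and the join is lossless.

Yes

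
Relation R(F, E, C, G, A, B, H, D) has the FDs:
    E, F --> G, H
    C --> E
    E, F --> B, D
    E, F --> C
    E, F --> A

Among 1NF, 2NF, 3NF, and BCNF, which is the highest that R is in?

Candidate keys: {C, F}, {E, F}. Prime attributes: {C, E, F}.
C --> E breaks BCNF: {C}⁺ = {C, E}, so {C} is not a superkey.
Since {E} ⊆ prime attributes and every other non-superkey FD also has a prime right side, the schema is in 3NF.

3NF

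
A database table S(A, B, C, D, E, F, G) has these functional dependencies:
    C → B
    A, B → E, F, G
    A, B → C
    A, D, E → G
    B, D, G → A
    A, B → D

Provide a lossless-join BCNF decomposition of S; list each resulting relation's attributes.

{A, C, D, E, F}; {A, D, E, G}; {B, C}

Candidate keys of the original relation: {A, B}, {A, C}, {B, D, G}, {C, D, G}.
Within {A, B, C, D, E, F, G}: {C}⁺ ∩ {A, B, C, D, E, F, G} = {B, C}, not the whole set, so C → B violates BCNF; decompose into {B, C} and {A, C, D, E, F, G}.
{B, C} has no BCNF violation.
Within {A, C, D, E, F, G}: {A, D, E}⁺ ∩ {A, C, D, E, F, G} = {A, D, E, G}, not the whole set, so A, D, E → G violates BCNF; decompose into {A, D, E, G} and {A, C, D, E, F}.
{A, D, E, G} has no BCNF violation.
{A, C, D, E, F} has no BCNF violation.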